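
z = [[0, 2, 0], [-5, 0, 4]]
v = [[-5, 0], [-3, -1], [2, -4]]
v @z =[[0, -10, 0], [5, -6, -4], [20, 4, -16]]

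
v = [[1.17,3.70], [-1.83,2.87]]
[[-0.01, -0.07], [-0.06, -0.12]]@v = [[0.12, -0.24], [0.15, -0.57]]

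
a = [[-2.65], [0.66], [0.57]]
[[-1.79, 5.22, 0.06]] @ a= [[8.22]]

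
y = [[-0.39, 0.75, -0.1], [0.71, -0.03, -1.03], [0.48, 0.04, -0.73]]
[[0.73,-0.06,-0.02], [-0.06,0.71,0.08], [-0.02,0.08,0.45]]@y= [[-0.34,0.55,0.0], [0.57,-0.06,-0.78], [0.28,0.00,-0.41]]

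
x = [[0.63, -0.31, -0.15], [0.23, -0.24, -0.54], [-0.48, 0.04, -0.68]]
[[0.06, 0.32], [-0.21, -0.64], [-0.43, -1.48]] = x@ [[0.29, 0.89],[0.17, 0.03],[0.44, 1.55]]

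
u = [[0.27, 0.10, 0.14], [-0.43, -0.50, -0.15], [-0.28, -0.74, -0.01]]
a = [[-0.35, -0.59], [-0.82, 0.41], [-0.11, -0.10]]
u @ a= [[-0.19,-0.13], [0.58,0.06], [0.71,-0.14]]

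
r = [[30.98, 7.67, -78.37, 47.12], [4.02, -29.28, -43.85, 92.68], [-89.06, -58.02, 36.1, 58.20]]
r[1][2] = -43.85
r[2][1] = -58.02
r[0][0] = 30.98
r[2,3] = 58.2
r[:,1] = [7.67, -29.28, -58.02]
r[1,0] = 4.02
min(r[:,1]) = -58.02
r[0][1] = 7.67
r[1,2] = -43.85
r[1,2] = -43.85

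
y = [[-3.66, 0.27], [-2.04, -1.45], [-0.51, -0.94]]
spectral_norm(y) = 4.27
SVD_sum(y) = [[-3.52, -0.57],  [-2.22, -0.36],  [-0.65, -0.1]] + [[-0.14, 0.84], [0.18, -1.09], [0.14, -0.84]]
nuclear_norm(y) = 5.90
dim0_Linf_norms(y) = [3.66, 1.45]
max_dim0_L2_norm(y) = 4.22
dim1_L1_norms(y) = [3.93, 3.49, 1.45]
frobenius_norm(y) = 4.57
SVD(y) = [[-0.84, 0.52], [-0.53, -0.68], [-0.15, -0.52]] @ diag([4.267685298221135, 1.6319197882699945]) @ [[0.99, 0.16], [-0.16, 0.99]]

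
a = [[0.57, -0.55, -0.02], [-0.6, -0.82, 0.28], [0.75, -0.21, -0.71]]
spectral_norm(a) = 1.31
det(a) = 0.47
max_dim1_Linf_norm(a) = 0.82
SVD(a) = [[-0.34, 0.60, 0.73], [0.55, 0.75, -0.36], [-0.76, 0.28, -0.59]] @ diag([1.3058293839297126, 1.0085103615180517, 0.35639370193155145]) @ [[-0.84,-0.08,0.54], [0.1,-1.00,0.0], [0.53,0.05,0.84]]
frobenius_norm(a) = 1.69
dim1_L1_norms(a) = [1.14, 1.7, 1.67]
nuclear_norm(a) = 2.67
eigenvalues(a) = [0.72, -1.06, -0.62]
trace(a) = -0.96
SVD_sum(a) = [[0.37, 0.04, -0.24], [-0.60, -0.06, 0.39], [0.83, 0.08, -0.53]] + [[0.06,-0.60,0.00], [0.07,-0.76,0.00], [0.03,-0.28,0.0]] + [[0.14, 0.01, 0.22], [-0.07, -0.01, -0.11], [-0.11, -0.01, -0.18]]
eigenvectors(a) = [[0.84, -0.32, 0.24], [-0.24, -0.94, 0.48], [0.48, 0.12, 0.85]]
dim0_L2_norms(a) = [1.12, 1.01, 0.76]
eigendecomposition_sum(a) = [[0.68, -0.24, -0.06],[-0.20, 0.07, 0.02],[0.39, -0.13, -0.03]] + [[-0.19, -0.27, 0.20], [-0.57, -0.79, 0.61], [0.07, 0.10, -0.07]] + [[0.08, -0.05, -0.17], [0.17, -0.10, -0.34], [0.29, -0.17, -0.60]]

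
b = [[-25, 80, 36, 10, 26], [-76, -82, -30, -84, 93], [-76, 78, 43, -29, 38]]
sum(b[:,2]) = 49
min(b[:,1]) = -82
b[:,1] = [80, -82, 78]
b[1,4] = 93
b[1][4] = 93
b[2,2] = 43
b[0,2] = 36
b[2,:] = [-76, 78, 43, -29, 38]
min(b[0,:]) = -25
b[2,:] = [-76, 78, 43, -29, 38]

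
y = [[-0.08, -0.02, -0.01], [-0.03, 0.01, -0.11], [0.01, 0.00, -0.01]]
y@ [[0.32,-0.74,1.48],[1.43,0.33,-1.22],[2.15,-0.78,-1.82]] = [[-0.08, 0.06, -0.08], [-0.23, 0.11, 0.14], [-0.02, 0.00, 0.03]]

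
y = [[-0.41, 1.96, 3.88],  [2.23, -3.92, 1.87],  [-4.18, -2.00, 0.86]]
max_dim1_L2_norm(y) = 4.88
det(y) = -100.11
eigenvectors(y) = [[(0.02-0.62j), 0.02+0.62j, (-0.41+0j)], [0.01-0.31j, 0.01+0.31j, 0.91+0.00j], [(0.72+0j), 0.72-0.00j, 0.02+0.00j]]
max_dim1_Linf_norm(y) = 4.18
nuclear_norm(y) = 13.95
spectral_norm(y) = 4.92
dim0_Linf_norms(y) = [4.18, 3.92, 3.88]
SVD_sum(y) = [[-0.71, 1.11, -0.18], [2.52, -3.93, 0.63], [-0.24, 0.38, -0.06]] + [[-0.93, -0.51, 0.52], [-0.61, -0.33, 0.34], [-3.56, -1.97, 2.00]] + [[1.23, 1.36, 3.54], [0.31, 0.34, 0.90], [-0.37, -0.41, -1.07]]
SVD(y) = [[-0.27, 0.25, 0.93], [0.96, 0.16, 0.24], [-0.09, 0.95, -0.28]] @ diag([4.919643948722122, 4.746371669264635, 4.287348760598308]) @ [[0.54, -0.83, 0.13], [-0.79, -0.43, 0.44], [0.31, 0.34, 0.89]]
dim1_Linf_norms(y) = [3.88, 3.92, 4.18]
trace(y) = -3.47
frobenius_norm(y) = 8.07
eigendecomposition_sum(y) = [[0.24+1.83j, (0.07+0.84j), (1.93-0.3j)], [0.13+0.90j, 0.04+0.41j, (0.95-0.16j)], [(-2.11+0.35j), -0.96+0.12j, 0.43+2.22j]] + [[(0.24-1.83j), 0.07-0.84j, 1.93+0.30j], [(0.13-0.9j), 0.04-0.41j, (0.95+0.16j)], [-2.11-0.35j, -0.96-0.12j, (0.43-2.22j)]] + [[-0.89+0.00j, (1.81-0j), (0.01+0j)],[(1.97-0j), -4.00+0.00j, -0.03-0.00j],[(0.04-0j), -0.07+0.00j, (-0-0j)]]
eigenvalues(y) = [(0.71+4.47j), (0.71-4.47j), (-4.9+0j)]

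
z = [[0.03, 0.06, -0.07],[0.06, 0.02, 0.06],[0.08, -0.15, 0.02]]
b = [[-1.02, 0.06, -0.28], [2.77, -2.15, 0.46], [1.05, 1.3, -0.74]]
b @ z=[[-0.05, -0.02, 0.07],[-0.01, 0.05, -0.31],[0.05, 0.2, -0.01]]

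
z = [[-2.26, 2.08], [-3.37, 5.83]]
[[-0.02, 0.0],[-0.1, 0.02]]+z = [[-2.28, 2.08], [-3.47, 5.85]]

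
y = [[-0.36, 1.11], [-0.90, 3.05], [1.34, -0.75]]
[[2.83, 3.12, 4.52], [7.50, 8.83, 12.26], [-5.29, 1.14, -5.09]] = y @ [[-3.08,  2.96,  -1.86], [1.55,  3.77,  3.47]]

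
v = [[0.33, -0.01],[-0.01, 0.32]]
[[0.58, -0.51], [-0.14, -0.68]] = v@[[1.74,  -1.62], [-0.38,  -2.19]]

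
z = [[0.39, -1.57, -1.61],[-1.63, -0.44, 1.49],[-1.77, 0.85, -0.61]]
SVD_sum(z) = [[1.29, -0.66, -1.1], [-1.35, 0.69, 1.14], [-0.85, 0.44, 0.72]] + [[-0.75, -0.15, -0.8], [-0.06, -0.01, -0.07], [-1.04, -0.20, -1.10]] + [[-0.15, -0.76, 0.28], [-0.22, -1.12, 0.42], [0.12, 0.62, -0.23]]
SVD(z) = [[-0.63, -0.58, -0.51], [0.66, -0.05, -0.75], [0.42, -0.81, 0.41]] @ diag([2.887388943490681, 1.8895965843271587, 1.6123305608673724]) @ [[-0.71,0.36,0.6], [0.68,0.13,0.72], [0.18,0.92,-0.34]]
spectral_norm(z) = 2.89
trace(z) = -0.66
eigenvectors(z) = [[(-0.68+0j),-0.25+0.29j,-0.25-0.29j], [0.56+0.00j,0.42+0.43j,(0.42-0.43j)], [0.48+0.00j,-0.70+0.00j,-0.70-0.00j]]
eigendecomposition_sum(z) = [[1.35-0.00j,-0.91-0.00j,-1.03+0.00j],  [(-1.11+0j),0.75+0.00j,(0.84+0j)],  [(-0.97+0j),0.65+0.00j,0.73+0.00j]] + [[-0.48-0.13j, (-0.33-0.36j), -0.29+0.23j],[(-0.26+0.73j), -0.60+0.46j, (0.32+0.49j)],[-0.40-0.81j, 0.10-0.88j, -0.67-0.13j]] + [[(-0.48+0.13j), (-0.33+0.36j), -0.29-0.23j], [(-0.26-0.73j), -0.60-0.46j, 0.32-0.49j], [(-0.4+0.81j), 0.10+0.88j, (-0.67+0.13j)]]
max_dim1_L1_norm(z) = 3.57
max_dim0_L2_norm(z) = 2.44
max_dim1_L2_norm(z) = 2.28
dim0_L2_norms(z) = [2.44, 1.84, 2.28]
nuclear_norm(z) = 6.39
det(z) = 8.80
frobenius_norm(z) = 3.81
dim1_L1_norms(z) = [3.57, 3.56, 3.23]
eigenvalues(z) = [(2.84+0j), (-1.75+0.21j), (-1.75-0.21j)]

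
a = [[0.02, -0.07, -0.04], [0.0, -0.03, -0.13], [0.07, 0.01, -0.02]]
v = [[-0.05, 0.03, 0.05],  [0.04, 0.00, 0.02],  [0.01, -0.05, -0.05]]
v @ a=[[0.0, 0.00, -0.00], [0.0, -0.00, -0.0], [-0.0, 0.00, 0.01]]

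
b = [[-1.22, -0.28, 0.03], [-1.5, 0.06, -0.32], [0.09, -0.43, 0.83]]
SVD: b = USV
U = [[-0.62, 0.32, -0.72], [-0.78, -0.13, 0.61], [0.10, 0.94, 0.33]]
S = [1.96, 0.98, 0.11]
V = [[0.99, 0.04, 0.16], [-0.12, -0.51, 0.85], [-0.12, 0.86, 0.50]]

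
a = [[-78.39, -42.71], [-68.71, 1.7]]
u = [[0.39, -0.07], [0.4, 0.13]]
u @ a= [[-25.76,-16.78], [-40.29,-16.86]]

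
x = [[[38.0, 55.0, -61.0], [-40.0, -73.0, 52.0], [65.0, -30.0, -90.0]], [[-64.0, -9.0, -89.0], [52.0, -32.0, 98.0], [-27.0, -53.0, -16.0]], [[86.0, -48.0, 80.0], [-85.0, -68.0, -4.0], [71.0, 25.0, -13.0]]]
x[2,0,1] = -48.0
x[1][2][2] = -16.0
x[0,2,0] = 65.0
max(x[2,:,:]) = 86.0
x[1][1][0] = 52.0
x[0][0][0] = 38.0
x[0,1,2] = 52.0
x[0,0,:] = [38.0, 55.0, -61.0]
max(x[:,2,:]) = 71.0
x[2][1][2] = -4.0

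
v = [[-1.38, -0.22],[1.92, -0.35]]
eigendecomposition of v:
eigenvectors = [[(0.25-0.2j), (0.25+0.2j)],  [-0.95+0.00j, -0.95-0.00j]]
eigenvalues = [(-0.86+0.4j), (-0.86-0.4j)]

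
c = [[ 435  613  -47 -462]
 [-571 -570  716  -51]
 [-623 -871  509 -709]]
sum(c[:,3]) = -1222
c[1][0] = -571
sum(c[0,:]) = 539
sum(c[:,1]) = -828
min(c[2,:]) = -871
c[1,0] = -571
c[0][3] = -462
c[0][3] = -462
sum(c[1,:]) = -476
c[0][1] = 613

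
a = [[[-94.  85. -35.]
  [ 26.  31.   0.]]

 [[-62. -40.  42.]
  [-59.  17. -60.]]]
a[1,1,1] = 17.0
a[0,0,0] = -94.0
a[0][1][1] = 31.0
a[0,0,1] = 85.0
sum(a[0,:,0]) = -68.0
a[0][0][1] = 85.0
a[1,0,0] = -62.0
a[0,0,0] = -94.0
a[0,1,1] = 31.0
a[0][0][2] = -35.0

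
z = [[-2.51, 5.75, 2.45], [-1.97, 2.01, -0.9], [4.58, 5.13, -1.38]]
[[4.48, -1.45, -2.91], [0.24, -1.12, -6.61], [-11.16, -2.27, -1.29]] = z @ [[-1.38, 0.03, 1.40], [-0.51, -0.38, -0.88], [1.61, 0.33, 2.31]]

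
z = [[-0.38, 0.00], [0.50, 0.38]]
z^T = [[-0.38, 0.5], [0.0, 0.38]]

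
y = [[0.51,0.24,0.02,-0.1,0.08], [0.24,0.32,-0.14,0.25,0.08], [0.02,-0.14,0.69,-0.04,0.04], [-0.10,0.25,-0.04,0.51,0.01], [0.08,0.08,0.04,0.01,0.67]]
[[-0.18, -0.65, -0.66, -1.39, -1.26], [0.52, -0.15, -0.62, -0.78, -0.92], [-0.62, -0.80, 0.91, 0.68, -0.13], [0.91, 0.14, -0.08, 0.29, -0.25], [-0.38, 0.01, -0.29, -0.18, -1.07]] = y @ [[-0.04, -1.01, -1.21, -2.34, -1.53], [0.25, -0.46, -0.25, -0.68, -1.58], [-0.72, -1.22, 1.32, 0.95, -0.39], [1.6, 0.21, -0.17, 0.51, -0.03], [-0.58, 0.26, -0.34, 0.03, -1.2]]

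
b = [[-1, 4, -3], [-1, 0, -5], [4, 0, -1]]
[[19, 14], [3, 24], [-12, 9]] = b @ [[-3, 1], [4, 0], [0, -5]]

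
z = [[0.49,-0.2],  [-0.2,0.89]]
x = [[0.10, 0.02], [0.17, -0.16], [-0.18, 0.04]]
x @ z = [[0.04, -0.0], [0.12, -0.18], [-0.10, 0.07]]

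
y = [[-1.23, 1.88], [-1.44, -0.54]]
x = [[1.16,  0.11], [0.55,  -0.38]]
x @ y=[[-1.59,2.12],[-0.13,1.24]]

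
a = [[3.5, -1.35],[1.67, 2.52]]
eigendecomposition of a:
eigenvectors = [[(0.22+0.63j), (0.22-0.63j)], [0.74+0.00j, 0.74-0.00j]]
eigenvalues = [(3.01+1.42j), (3.01-1.42j)]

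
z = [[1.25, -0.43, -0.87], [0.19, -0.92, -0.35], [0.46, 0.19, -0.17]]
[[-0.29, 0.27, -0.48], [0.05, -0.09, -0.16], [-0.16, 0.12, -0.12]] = z @ [[-0.43, 0.02, -0.17],[-0.04, 0.25, 0.03],[-0.27, -0.40, 0.29]]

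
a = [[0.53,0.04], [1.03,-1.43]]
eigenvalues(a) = [0.55, -1.45]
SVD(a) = [[-0.17, -0.99], [-0.99, 0.17]] @ diag([1.7854967163082258, 0.4475505290495611]) @ [[-0.62, 0.79],[-0.79, -0.62]]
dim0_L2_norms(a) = [1.16, 1.43]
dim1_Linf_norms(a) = [0.53, 1.43]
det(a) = -0.80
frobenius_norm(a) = 1.84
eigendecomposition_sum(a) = [[0.55, 0.01], [0.28, 0.01]] + [[-0.02, 0.03], [0.75, -1.44]]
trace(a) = -0.90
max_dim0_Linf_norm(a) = 1.43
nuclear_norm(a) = 2.23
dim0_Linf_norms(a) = [1.03, 1.43]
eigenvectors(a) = [[0.89, -0.02],[0.46, 1.0]]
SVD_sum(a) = [[0.18, -0.23],[1.09, -1.38]] + [[0.35,0.27], [-0.06,-0.05]]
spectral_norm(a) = 1.79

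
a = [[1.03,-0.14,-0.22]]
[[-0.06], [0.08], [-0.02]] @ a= [[-0.06,0.01,0.01], [0.08,-0.01,-0.02], [-0.02,0.00,0.00]]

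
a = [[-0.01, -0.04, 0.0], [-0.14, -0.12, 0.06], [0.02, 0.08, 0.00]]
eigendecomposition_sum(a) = [[-0.03,-0.03,0.01],[-0.11,-0.13,0.04],[0.05,0.06,-0.02]] + [[0.00, -0.00, 0.00], [-0.0, 0.00, -0.0], [0.00, -0.00, 0.0]] + [[0.02, -0.01, -0.01],[-0.03, 0.01, 0.02],[-0.03, 0.02, 0.02]]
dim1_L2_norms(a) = [0.04, 0.19, 0.08]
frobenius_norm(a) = 0.21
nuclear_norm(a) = 0.26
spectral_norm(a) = 0.21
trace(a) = -0.13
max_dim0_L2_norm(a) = 0.15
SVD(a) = [[-0.17, 0.42, 0.89], [-0.93, -0.37, -0.0], [0.33, -0.83, 0.45]] @ diag([0.207719343569005, 0.054338515872828876, 2.3560269971889345e-18]) @ [[0.67, 0.7, -0.27], [0.58, -0.71, -0.41], [0.48, -0.12, 0.87]]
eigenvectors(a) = [[0.21, 0.48, -0.37],[0.89, -0.12, 0.56],[-0.41, 0.87, 0.74]]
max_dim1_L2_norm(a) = 0.19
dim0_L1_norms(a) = [0.17, 0.24, 0.06]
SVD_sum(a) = [[-0.02,-0.02,0.01], [-0.13,-0.13,0.05], [0.05,0.05,-0.02]] + [[0.01, -0.02, -0.01], [-0.01, 0.01, 0.01], [-0.03, 0.03, 0.02]] + [[0.00, -0.0, 0.0], [-0.00, 0.00, -0.0], [0.00, -0.0, 0.00]]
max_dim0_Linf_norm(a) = 0.14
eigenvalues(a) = [-0.18, 0.0, 0.05]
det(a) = 0.00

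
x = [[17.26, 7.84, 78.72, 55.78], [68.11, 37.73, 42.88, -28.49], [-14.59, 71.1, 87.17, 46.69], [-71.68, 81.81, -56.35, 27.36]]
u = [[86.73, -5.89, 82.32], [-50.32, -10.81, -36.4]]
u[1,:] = [-50.32, -10.81, -36.4]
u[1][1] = -10.81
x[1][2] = 42.88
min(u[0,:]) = -5.89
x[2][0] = -14.59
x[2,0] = -14.59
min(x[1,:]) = -28.49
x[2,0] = -14.59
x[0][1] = 7.84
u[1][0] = -50.32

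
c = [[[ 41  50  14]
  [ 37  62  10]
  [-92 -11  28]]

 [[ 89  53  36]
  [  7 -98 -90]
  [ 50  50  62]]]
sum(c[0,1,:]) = 109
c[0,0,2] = 14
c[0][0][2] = 14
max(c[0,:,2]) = 28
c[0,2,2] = 28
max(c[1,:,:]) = 89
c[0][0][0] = 41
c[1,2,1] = 50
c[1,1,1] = -98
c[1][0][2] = 36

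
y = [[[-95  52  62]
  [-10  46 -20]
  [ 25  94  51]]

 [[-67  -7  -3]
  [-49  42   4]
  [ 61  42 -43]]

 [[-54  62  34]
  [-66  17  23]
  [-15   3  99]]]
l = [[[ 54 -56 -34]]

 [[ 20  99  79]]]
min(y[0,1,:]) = -20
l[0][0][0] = 54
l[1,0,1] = 99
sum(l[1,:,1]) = 99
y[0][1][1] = 46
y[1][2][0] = 61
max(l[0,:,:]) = 54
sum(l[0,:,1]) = -56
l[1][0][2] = 79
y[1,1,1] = 42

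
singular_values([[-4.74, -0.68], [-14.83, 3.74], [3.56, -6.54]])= [16.75, 5.63]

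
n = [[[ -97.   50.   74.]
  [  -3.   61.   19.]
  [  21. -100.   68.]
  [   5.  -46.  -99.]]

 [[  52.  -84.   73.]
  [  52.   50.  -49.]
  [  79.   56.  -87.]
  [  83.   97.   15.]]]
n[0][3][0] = 5.0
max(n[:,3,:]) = 97.0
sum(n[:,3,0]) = 88.0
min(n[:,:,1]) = -100.0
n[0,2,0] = 21.0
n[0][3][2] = -99.0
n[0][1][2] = 19.0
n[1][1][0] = 52.0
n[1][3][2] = 15.0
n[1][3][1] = 97.0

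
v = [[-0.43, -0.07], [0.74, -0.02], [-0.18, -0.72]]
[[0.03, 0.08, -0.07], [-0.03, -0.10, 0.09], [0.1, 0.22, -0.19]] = v@[[-0.05, -0.14, 0.13], [-0.12, -0.27, 0.23]]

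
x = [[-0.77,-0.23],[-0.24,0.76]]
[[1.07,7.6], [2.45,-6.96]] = x@[[-2.15, -6.52], [2.54, -11.22]]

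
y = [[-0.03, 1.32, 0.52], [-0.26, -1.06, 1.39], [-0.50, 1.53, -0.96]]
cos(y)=[[1.33, 0.1, -0.5], [0.17, 0.22, 0.88], [0.01, 1.15, 0.25]]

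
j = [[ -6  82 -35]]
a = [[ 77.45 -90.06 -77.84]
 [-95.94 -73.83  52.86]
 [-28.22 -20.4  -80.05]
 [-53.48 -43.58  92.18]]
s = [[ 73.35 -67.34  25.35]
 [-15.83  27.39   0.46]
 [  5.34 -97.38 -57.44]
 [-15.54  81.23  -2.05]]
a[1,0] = -95.94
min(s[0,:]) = -67.34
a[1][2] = 52.86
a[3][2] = 92.18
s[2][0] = 5.34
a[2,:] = [-28.22, -20.4, -80.05]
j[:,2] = [-35]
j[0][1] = 82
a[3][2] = 92.18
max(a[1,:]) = 52.86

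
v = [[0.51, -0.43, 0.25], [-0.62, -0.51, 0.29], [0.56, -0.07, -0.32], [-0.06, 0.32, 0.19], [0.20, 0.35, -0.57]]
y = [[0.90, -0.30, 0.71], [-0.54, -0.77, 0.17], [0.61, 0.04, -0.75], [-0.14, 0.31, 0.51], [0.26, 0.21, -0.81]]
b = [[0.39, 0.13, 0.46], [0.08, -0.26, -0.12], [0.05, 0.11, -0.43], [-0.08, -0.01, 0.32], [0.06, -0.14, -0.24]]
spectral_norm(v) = 1.16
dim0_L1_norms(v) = [1.95, 1.68, 1.62]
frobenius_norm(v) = 1.51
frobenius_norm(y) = 2.10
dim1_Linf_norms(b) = [0.46, 0.26, 0.43, 0.32, 0.24]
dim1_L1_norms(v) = [1.19, 1.42, 0.95, 0.57, 1.12]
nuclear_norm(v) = 2.48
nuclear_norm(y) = 3.54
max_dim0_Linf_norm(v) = 0.62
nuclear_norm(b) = 1.48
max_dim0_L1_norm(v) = 1.95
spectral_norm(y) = 1.49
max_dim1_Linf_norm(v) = 0.62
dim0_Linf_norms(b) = [0.39, 0.26, 0.46]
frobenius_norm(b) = 0.93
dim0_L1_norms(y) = [2.45, 1.63, 2.95]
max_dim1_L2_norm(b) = 0.62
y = v + b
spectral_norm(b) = 0.78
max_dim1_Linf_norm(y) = 0.9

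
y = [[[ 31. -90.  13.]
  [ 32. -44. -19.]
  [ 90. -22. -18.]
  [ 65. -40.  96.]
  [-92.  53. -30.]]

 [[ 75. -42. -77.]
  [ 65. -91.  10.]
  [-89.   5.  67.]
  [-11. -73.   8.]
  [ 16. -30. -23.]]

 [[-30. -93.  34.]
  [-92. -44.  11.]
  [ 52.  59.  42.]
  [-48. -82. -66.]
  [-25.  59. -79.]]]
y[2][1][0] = -92.0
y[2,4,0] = -25.0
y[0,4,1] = 53.0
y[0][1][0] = 32.0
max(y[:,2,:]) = 90.0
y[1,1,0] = 65.0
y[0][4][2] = -30.0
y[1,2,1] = 5.0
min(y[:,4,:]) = -92.0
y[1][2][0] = -89.0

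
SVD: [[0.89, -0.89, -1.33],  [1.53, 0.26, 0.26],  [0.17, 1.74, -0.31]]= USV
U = [[-0.78, 0.35, -0.52], [-0.12, 0.73, 0.67], [0.62, 0.58, -0.53]]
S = [2.06, 1.83, 1.17]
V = [[-0.37, 0.84, 0.39], [0.84, 0.49, -0.25], [0.40, -0.23, 0.89]]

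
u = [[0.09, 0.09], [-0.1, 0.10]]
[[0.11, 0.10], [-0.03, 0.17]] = u @ [[0.77, -0.32], [0.44, 1.4]]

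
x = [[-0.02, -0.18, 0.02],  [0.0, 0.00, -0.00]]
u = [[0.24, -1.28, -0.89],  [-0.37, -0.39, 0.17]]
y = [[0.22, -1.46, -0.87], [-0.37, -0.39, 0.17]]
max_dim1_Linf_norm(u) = 1.28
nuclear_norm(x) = 0.18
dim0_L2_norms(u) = [0.44, 1.34, 0.91]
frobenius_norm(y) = 1.80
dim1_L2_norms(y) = [1.71, 0.56]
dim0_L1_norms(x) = [0.02, 0.18, 0.02]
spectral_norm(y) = 1.73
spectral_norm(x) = 0.18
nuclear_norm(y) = 2.25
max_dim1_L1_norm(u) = 2.41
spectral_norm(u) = 1.59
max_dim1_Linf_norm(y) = 1.46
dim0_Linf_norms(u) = [0.37, 1.28, 0.89]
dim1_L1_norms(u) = [2.41, 0.93]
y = u + x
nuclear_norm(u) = 2.12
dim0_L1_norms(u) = [0.61, 1.67, 1.06]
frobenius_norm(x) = 0.18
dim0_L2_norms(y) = [0.43, 1.51, 0.89]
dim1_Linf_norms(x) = [0.18, 0.0]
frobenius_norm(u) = 1.68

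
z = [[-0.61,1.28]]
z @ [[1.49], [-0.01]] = [[-0.92]]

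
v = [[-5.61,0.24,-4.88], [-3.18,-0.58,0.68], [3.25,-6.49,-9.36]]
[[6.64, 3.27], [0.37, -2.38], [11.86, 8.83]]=v@[[-0.27, 0.42], [-0.42, 0.48], [-1.07, -1.13]]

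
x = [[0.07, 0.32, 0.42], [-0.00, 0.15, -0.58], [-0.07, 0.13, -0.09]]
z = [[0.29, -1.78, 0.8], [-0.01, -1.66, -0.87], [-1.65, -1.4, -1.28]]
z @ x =[[-0.04, -0.07, 1.08], [0.06, -0.37, 1.04], [-0.03, -0.90, 0.23]]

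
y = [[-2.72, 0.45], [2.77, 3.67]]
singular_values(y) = [4.83, 2.32]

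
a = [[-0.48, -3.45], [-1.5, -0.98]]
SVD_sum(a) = [[-0.92, -3.33],[-0.36, -1.30]] + [[0.44, -0.12], [-1.14, 0.32]]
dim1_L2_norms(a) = [3.48, 1.79]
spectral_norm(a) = 3.71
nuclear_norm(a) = 4.98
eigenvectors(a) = [[0.86,0.81], [-0.51,0.59]]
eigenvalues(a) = [1.56, -3.02]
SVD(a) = [[-0.93, -0.36], [-0.36, 0.93]] @ diag([3.705594629830112, 1.2695938088121876]) @ [[0.27, 0.96], [-0.96, 0.27]]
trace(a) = -1.46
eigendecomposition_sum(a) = [[0.86, -1.17], [-0.51, 0.69]] + [[-1.34, -2.28], [-0.99, -1.67]]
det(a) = -4.70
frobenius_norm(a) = 3.92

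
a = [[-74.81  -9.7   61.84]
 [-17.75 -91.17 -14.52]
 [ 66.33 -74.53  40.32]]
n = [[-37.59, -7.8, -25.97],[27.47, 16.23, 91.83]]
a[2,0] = 66.33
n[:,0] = [-37.59, 27.47]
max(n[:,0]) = 27.47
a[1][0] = -17.75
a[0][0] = -74.81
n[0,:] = [-37.59, -7.8, -25.97]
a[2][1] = -74.53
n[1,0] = 27.47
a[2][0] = 66.33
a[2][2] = 40.32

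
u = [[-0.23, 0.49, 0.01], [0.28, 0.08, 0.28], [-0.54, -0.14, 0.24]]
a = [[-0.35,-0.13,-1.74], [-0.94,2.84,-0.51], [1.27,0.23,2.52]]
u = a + [[0.12, 0.62, 1.75], [1.22, -2.76, 0.79], [-1.81, -0.37, -2.28]]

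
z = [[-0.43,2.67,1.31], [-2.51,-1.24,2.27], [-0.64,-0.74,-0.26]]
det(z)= -5.089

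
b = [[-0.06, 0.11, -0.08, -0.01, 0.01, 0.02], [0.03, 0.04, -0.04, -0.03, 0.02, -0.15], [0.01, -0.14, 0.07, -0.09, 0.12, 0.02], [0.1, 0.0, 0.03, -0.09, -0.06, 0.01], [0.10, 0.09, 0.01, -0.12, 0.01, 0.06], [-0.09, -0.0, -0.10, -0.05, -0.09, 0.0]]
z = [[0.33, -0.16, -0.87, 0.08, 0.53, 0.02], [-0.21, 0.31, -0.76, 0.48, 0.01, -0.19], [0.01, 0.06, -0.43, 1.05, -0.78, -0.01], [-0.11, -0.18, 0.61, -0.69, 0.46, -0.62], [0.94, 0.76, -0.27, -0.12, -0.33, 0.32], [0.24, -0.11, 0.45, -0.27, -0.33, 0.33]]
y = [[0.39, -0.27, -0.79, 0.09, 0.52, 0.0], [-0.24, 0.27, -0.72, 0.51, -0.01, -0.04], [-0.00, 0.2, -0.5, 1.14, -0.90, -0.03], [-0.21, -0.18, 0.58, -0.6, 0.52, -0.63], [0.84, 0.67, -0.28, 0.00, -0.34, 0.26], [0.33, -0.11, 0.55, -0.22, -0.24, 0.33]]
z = b + y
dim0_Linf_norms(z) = [0.94, 0.76, 0.87, 1.05, 0.78, 0.62]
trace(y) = -0.45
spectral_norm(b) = 0.26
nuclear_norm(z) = 5.71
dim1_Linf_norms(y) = [0.79, 0.72, 1.14, 0.63, 0.84, 0.55]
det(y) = 0.04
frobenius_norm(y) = 2.82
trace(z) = -0.48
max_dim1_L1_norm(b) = 0.45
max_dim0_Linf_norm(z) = 1.05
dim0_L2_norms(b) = [0.18, 0.2, 0.15, 0.18, 0.16, 0.16]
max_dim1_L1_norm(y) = 2.77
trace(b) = -0.03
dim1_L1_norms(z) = [1.99, 1.96, 2.34, 2.67, 2.74, 1.73]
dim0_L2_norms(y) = [1.03, 0.82, 1.45, 1.41, 1.23, 0.76]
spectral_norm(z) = 1.98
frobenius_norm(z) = 2.81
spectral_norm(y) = 2.09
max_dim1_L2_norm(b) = 0.22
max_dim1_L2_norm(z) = 1.38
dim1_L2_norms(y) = [1.06, 0.95, 1.55, 1.2, 1.19, 0.8]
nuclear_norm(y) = 5.63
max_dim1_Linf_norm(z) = 1.05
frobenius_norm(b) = 0.43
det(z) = -0.08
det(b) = -0.00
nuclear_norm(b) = 0.93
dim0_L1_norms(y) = [2.01, 1.7, 3.42, 2.56, 2.53, 1.29]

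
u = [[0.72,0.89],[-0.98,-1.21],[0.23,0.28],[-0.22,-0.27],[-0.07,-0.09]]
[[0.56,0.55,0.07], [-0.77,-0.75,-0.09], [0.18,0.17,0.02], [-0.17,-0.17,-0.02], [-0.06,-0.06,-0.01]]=u@[[0.46, 0.04, -1.34], [0.26, 0.59, 1.16]]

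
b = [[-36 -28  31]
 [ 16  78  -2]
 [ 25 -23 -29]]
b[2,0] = 25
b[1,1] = 78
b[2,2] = -29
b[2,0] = 25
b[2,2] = -29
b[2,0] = 25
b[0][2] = 31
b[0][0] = -36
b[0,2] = 31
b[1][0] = 16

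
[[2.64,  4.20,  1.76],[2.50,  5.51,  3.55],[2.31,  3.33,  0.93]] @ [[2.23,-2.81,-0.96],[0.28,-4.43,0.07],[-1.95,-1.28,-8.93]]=[[3.63, -28.28, -17.96], [0.2, -35.98, -33.72], [4.27, -22.43, -10.29]]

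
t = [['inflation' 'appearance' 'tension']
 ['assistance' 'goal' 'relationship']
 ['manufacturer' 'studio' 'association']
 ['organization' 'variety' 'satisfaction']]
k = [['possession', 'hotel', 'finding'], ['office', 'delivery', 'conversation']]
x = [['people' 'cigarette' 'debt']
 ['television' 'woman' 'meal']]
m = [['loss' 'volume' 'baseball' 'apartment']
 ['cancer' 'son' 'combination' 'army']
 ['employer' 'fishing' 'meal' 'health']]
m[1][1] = 'son'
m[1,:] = ['cancer', 'son', 'combination', 'army']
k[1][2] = 'conversation'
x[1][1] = 'woman'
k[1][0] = 'office'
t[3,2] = 'satisfaction'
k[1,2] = 'conversation'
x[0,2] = 'debt'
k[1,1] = 'delivery'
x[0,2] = 'debt'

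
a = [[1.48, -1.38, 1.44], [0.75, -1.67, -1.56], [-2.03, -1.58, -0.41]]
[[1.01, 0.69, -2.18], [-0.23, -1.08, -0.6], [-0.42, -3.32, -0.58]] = a @ [[0.22, 0.95, -0.21], [-0.11, 0.81, 0.78], [0.37, 0.28, -0.55]]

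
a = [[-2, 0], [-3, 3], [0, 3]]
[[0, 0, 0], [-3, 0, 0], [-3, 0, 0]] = a @ [[0, 0, 0], [-1, 0, 0]]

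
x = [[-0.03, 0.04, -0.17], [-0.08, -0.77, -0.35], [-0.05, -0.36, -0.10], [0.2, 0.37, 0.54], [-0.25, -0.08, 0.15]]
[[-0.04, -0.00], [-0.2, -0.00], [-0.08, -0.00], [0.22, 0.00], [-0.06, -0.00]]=x @[[0.33,0.01], [0.13,0.0], [0.2,0.00]]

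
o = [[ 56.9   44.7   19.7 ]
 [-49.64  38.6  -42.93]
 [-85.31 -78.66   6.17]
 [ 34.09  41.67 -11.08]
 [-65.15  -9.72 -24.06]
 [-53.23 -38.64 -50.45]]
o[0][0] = 56.9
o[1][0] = -49.64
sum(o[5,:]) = -142.32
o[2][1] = -78.66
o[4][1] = -9.72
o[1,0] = -49.64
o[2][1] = -78.66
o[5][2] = -50.45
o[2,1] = -78.66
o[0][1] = 44.7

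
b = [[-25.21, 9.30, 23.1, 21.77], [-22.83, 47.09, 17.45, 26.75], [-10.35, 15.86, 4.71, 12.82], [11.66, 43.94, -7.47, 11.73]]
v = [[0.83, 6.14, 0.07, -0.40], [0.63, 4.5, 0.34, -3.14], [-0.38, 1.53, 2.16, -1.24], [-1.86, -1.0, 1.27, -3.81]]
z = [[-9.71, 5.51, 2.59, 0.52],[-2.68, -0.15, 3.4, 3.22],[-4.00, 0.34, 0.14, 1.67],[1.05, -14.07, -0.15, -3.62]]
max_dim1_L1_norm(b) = 114.12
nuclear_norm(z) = 32.13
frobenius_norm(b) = 91.07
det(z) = 1121.87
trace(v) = 3.68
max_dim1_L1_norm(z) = 18.89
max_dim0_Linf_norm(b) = 47.09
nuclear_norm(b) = 131.37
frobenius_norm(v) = 9.92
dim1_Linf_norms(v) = [6.14, 4.5, 2.16, 3.81]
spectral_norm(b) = 80.18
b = v @ z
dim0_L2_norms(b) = [37.41, 66.98, 30.27, 38.62]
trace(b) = 38.32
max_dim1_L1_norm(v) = 8.61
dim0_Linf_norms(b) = [25.21, 47.09, 23.1, 26.75]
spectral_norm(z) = 16.73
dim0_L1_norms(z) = [17.44, 20.07, 6.28, 9.03]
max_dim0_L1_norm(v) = 13.17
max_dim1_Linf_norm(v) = 6.14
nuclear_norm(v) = 15.90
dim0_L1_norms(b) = [70.05, 116.19, 52.73, 73.07]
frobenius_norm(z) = 19.80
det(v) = 52.91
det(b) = 59319.42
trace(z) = -13.34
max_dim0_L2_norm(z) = 15.11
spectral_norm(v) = 8.25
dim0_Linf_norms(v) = [1.86, 6.14, 2.16, 3.81]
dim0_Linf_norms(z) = [9.71, 14.07, 3.4, 3.62]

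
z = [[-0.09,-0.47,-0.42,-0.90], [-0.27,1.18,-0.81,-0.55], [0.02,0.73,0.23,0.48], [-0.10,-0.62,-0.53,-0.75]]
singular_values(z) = [1.77, 1.59, 0.16, 0.0]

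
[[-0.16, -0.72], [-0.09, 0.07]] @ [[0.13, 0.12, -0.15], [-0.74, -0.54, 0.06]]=[[0.51, 0.37, -0.02],  [-0.06, -0.05, 0.02]]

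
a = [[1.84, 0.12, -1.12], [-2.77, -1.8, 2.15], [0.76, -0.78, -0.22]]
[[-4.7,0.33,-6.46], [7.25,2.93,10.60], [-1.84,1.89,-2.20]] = a @ [[-1.63, 0.9, -1.85], [0.33, -1.83, 0.24], [1.55, 0.99, 2.75]]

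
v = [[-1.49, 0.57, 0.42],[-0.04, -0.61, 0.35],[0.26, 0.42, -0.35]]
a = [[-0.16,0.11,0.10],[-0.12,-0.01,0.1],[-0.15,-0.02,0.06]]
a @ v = [[0.26, -0.12, -0.06],  [0.21, -0.02, -0.09],  [0.24, -0.05, -0.09]]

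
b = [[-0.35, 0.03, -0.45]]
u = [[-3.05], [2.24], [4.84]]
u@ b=[[1.07, -0.09, 1.37], [-0.78, 0.07, -1.01], [-1.69, 0.15, -2.18]]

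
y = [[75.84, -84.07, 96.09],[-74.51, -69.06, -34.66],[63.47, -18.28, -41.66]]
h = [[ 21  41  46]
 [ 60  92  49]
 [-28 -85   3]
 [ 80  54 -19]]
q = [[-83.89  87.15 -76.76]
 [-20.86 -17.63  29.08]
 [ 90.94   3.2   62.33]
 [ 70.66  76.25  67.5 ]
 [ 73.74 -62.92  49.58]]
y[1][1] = -69.06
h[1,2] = 49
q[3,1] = 76.25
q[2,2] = 62.33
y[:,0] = [75.84, -74.51, 63.47]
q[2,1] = 3.2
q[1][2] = 29.08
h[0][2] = 46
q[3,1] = 76.25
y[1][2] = -34.66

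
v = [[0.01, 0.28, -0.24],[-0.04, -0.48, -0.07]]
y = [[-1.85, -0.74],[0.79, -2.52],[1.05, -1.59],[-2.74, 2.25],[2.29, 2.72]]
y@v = [[0.01,  -0.16,  0.5], [0.11,  1.43,  -0.01], [0.07,  1.06,  -0.14], [-0.12,  -1.85,  0.5], [-0.09,  -0.66,  -0.74]]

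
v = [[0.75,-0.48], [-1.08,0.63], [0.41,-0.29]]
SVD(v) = [[-0.55, -0.39], [0.77, -0.57], [-0.31, -0.72]] @ diag([1.6143948666067434, 0.046143414197424674]) @ [[-0.85, 0.52], [0.52, 0.85]]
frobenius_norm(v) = 1.62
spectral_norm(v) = 1.61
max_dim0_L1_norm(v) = 2.24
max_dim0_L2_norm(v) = 1.38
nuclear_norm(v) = 1.66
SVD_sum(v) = [[0.76, -0.46], [-1.07, 0.65], [0.43, -0.26]] + [[-0.01, -0.02], [-0.01, -0.02], [-0.02, -0.03]]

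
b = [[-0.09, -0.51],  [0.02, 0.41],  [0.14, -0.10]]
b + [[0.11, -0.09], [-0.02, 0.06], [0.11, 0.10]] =[[0.02, -0.6], [0.00, 0.47], [0.25, 0.0]]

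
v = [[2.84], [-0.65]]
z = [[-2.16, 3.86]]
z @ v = [[-8.64]]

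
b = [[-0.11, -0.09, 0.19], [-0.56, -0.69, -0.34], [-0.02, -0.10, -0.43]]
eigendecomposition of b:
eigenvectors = [[0.74, -0.05, -0.52], [-0.66, -0.97, 0.01], [0.12, -0.26, 0.85]]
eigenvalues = [0.0, -0.81, -0.42]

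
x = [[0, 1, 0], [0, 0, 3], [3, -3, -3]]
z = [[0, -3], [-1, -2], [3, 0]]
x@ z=[[-1, -2], [9, 0], [-6, -3]]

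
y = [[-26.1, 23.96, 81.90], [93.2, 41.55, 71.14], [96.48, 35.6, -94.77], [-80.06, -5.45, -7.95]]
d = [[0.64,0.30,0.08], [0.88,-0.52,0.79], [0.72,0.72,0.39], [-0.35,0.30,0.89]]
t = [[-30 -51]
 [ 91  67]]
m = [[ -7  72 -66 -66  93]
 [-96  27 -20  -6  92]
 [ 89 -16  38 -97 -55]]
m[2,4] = -55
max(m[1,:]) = 92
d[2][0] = 0.722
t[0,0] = -30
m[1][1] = 27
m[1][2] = -20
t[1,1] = 67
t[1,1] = 67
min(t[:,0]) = -30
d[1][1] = -0.519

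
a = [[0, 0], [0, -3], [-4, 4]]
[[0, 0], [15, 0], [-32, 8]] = a @[[3, -2], [-5, 0]]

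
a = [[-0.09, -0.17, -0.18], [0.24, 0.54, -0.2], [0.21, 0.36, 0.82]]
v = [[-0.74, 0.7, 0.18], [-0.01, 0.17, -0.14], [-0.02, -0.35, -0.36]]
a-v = [[0.65, -0.87, -0.36], [0.25, 0.37, -0.06], [0.23, 0.71, 1.18]]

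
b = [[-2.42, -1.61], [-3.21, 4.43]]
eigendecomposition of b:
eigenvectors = [[-0.92, 0.21], [-0.39, -0.98]]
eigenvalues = [-3.11, 5.12]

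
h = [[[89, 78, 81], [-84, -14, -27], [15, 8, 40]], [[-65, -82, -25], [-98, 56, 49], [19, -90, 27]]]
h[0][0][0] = 89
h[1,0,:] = [-65, -82, -25]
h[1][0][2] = -25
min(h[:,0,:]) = -82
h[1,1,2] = 49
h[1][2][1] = -90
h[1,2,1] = -90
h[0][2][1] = 8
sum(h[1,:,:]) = -209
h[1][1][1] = 56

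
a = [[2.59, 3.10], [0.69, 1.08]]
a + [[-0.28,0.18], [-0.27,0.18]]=[[2.31, 3.28],[0.42, 1.26]]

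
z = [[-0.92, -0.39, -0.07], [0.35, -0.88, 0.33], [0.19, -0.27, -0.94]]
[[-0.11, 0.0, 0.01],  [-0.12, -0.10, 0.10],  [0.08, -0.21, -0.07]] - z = [[0.81, 0.39, 0.08], [-0.47, 0.78, -0.23], [-0.11, 0.06, 0.87]]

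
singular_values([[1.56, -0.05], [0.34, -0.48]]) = [1.6, 0.46]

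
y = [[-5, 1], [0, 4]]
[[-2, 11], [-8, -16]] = y@ [[0, -3], [-2, -4]]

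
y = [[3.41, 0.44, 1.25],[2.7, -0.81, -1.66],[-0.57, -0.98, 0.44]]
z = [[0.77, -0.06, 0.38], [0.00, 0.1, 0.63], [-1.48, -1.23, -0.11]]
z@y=[[2.25, 0.01, 1.23], [-0.09, -0.70, 0.11], [-8.31, 0.45, 0.14]]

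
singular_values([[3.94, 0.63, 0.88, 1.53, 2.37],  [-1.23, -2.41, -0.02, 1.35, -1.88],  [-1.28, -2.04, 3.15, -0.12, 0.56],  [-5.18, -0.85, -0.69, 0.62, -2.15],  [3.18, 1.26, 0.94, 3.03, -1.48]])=[8.34, 4.42, 4.04, 1.78, 1.36]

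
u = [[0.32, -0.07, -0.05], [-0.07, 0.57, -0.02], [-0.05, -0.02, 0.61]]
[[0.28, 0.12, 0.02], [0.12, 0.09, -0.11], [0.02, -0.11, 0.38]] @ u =[[0.08, 0.05, -0.00], [0.04, 0.05, -0.07], [-0.0, -0.07, 0.23]]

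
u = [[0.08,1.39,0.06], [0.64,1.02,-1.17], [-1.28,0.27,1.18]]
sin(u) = [[-0.33,  1.1,  0.55], [0.04,  0.49,  -0.54], [-1.01,  0.68,  0.87]]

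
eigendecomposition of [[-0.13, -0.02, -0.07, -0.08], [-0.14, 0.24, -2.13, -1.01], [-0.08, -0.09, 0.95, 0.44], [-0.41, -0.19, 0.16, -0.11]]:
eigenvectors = [[0.02+0.00j, 0.21+0.00j, 0.12-0.09j, 0.12+0.09j], [(0.9+0j), (0.59+0j), (0.49+0.34j), 0.49-0.34j], [-0.39+0.00j, -0.19+0.00j, 0.38+0.04j, 0.38-0.04j], [-0.17+0.00j, (0.76+0j), (-0.69+0j), (-0.69-0j)]]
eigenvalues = [(1.35+0j), (-0.41+0j), (0.01+0.03j), (0.01-0.03j)]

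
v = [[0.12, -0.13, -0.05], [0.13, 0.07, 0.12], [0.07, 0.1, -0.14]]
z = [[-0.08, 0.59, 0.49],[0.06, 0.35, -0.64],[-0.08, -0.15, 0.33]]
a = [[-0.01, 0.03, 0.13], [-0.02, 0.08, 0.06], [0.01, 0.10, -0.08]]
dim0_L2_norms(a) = [0.02, 0.13, 0.16]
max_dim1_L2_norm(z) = 0.77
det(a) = -0.00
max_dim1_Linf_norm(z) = 0.64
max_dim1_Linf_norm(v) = 0.14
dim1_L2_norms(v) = [0.18, 0.19, 0.19]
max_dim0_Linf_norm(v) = 0.14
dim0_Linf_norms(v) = [0.13, 0.13, 0.14]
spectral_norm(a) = 0.17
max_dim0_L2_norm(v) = 0.19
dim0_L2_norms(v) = [0.19, 0.18, 0.19]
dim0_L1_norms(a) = [0.04, 0.21, 0.27]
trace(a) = -0.01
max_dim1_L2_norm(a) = 0.13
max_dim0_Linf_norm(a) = 0.13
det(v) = -0.01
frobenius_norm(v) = 0.32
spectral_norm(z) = 0.88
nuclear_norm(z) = 1.62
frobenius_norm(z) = 1.13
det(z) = 0.03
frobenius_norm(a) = 0.21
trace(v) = 0.05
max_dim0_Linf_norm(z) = 0.64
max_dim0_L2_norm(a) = 0.16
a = v @ z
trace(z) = 0.60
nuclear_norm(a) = 0.31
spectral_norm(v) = 0.19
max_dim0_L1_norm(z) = 1.46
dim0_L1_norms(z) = [0.22, 1.09, 1.46]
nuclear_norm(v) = 0.56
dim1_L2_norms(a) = [0.13, 0.1, 0.13]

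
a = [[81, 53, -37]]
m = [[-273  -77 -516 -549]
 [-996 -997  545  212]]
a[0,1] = 53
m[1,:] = [-996, -997, 545, 212]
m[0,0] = -273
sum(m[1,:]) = -1236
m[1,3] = 212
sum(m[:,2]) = 29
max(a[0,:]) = 81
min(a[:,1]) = 53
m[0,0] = -273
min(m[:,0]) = -996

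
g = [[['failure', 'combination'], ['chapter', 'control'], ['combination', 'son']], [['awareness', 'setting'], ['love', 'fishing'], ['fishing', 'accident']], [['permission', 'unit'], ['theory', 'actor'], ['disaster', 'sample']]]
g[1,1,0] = 'love'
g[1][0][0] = 'awareness'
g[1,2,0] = 'fishing'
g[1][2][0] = 'fishing'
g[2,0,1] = 'unit'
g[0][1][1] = 'control'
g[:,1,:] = [['chapter', 'control'], ['love', 'fishing'], ['theory', 'actor']]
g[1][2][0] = 'fishing'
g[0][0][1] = 'combination'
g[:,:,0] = [['failure', 'chapter', 'combination'], ['awareness', 'love', 'fishing'], ['permission', 'theory', 'disaster']]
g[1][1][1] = 'fishing'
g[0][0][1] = 'combination'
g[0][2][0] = 'combination'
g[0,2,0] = 'combination'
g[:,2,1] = ['son', 'accident', 'sample']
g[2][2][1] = 'sample'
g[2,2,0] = 'disaster'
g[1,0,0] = 'awareness'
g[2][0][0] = 'permission'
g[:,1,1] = ['control', 'fishing', 'actor']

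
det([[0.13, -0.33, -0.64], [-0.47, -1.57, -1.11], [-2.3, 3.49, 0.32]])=2.907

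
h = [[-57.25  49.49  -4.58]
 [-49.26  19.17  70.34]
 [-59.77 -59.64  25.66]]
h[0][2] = -4.58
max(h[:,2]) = 70.34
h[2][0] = -59.77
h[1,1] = 19.17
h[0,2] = -4.58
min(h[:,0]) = -59.77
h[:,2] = [-4.58, 70.34, 25.66]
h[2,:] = [-59.77, -59.64, 25.66]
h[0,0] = -57.25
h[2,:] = [-59.77, -59.64, 25.66]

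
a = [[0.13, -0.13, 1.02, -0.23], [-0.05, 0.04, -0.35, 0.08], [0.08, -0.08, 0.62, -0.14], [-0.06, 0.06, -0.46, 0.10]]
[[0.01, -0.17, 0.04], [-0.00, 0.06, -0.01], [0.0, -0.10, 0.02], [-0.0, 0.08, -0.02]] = a@[[0.04, -0.08, -0.03], [0.06, 0.08, 0.22], [-0.04, -0.16, 0.08], [-0.22, -0.05, 0.05]]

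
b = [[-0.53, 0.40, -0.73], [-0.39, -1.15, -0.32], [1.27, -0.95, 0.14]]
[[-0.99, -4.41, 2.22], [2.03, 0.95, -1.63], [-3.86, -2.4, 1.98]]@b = [[5.06,  2.57,  2.44],[-3.52,  1.27,  -2.01],[5.50,  -0.67,  3.86]]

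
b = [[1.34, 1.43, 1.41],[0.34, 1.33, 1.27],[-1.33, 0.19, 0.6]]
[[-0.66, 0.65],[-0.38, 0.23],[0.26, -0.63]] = b @[[-0.26, 0.42], [-0.12, 0.26], [-0.1, -0.2]]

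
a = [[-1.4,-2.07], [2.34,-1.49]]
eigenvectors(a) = [[0.01+0.68j,  (0.01-0.68j)], [0.73+0.00j,  (0.73-0j)]]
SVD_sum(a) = [[-0.32, 0.16], [2.48, -1.2]] + [[-1.08, -2.23], [-0.14, -0.29]]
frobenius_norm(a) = 3.73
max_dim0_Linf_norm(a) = 2.34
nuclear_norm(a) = 5.27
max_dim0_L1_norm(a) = 3.74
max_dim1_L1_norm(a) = 3.83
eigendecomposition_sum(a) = [[(-0.7+1.11j), -1.04-0.68j],[1.17+0.77j, -0.74+1.09j]] + [[(-0.7-1.11j), (-1.04+0.68j)], [(1.17-0.77j), -0.74-1.09j]]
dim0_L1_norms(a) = [3.74, 3.56]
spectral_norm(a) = 2.78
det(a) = 6.93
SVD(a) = [[-0.13,0.99], [0.99,0.13]] @ diag([2.778597243023857, 2.493992253608703]) @ [[0.9, -0.44], [-0.44, -0.9]]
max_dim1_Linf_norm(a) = 2.34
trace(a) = -2.89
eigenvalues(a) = [(-1.44+2.2j), (-1.44-2.2j)]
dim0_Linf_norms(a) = [2.34, 2.07]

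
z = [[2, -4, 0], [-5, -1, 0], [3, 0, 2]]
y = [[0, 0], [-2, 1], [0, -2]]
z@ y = [[8, -4], [2, -1], [0, -4]]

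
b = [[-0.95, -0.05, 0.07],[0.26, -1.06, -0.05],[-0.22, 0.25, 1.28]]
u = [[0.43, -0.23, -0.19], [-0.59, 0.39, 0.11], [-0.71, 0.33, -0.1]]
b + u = [[-0.52, -0.28, -0.12], [-0.33, -0.67, 0.06], [-0.93, 0.58, 1.18]]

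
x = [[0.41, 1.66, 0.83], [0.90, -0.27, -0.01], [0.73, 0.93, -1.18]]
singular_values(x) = [2.04, 1.53, 0.88]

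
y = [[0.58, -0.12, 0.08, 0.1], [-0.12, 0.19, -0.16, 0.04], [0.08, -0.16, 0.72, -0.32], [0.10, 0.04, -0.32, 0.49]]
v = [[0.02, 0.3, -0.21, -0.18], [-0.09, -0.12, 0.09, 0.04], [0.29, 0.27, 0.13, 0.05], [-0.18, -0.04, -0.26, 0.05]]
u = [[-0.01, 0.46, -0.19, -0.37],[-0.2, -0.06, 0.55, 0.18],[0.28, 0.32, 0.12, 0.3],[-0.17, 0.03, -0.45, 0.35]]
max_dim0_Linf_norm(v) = 0.3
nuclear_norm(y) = 1.98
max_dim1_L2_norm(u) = 0.62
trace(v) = 0.08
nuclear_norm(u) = 2.27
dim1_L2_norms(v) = [0.41, 0.18, 0.42, 0.32]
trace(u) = 0.40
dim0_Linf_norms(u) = [0.28, 0.46, 0.55, 0.37]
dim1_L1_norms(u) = [1.03, 0.99, 1.02, 1.0]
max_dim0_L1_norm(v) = 0.73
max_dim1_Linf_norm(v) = 0.3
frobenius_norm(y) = 1.20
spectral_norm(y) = 0.98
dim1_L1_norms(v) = [0.71, 0.34, 0.74, 0.53]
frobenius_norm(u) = 1.18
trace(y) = 1.98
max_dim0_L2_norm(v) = 0.42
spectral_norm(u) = 0.78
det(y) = 0.02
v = y @ u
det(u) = 0.09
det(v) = 0.00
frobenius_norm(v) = 0.69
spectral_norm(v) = 0.52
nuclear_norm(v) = 1.14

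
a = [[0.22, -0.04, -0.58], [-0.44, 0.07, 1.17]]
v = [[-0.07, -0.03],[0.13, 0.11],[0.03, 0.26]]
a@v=[[-0.04, -0.16], [0.08, 0.33]]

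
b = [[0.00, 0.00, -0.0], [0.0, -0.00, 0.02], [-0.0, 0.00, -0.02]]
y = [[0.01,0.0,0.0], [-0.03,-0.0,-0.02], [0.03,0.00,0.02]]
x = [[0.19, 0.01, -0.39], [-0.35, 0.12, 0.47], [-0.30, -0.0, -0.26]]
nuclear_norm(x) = 1.21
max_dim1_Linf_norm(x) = 0.47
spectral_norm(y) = 0.05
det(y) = 0.00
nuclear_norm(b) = 0.03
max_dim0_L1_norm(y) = 0.07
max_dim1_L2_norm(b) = 0.02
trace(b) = -0.02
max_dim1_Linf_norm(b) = 0.02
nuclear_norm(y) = 0.06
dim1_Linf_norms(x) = [0.39, 0.47, 0.3]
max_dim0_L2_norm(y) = 0.04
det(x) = -0.02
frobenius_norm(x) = 0.84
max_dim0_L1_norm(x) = 1.12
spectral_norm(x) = 0.73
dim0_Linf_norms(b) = [0.0, 0.0, 0.02]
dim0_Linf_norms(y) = [0.03, 0.0, 0.02]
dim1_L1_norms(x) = [0.59, 0.94, 0.56]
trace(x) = 0.05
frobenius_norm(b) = 0.03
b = y @ x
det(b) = 0.00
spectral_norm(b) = 0.03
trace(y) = 0.03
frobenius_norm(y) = 0.05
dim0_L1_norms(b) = [0.0, 0.0, 0.04]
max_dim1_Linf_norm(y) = 0.03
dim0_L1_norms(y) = [0.07, 0.0, 0.04]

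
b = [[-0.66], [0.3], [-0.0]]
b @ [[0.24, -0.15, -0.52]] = [[-0.16, 0.1, 0.34], [0.07, -0.04, -0.16], [0.0, 0.00, 0.0]]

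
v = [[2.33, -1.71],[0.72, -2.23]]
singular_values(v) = [3.55, 1.12]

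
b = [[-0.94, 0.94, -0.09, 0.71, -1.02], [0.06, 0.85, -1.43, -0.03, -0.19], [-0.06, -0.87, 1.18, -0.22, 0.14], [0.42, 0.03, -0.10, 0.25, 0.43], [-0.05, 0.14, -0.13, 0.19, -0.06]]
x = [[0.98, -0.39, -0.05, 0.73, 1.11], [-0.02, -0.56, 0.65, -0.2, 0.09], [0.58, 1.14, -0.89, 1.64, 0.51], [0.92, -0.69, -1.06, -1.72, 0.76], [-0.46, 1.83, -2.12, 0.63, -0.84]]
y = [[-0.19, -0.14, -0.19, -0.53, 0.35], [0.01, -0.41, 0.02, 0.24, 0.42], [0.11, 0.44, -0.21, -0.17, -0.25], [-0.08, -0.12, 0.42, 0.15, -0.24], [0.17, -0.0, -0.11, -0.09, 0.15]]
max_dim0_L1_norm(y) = 1.41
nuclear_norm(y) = 2.25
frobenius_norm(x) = 4.92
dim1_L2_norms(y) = [0.7, 0.63, 0.58, 0.53, 0.27]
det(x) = -0.01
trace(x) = -3.03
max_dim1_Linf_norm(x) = 2.12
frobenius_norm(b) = 2.98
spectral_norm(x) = 3.64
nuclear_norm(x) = 8.50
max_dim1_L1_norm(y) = 1.4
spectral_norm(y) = 0.86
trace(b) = 1.28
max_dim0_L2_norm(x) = 2.61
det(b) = 0.00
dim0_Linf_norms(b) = [0.94, 0.94, 1.43, 0.71, 1.02]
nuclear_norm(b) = 4.66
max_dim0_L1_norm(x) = 4.92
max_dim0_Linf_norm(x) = 2.12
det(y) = -0.00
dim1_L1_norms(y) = [1.4, 1.1, 1.18, 1.01, 0.52]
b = y @ x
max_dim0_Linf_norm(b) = 1.43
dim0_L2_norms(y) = [0.29, 0.63, 0.52, 0.63, 0.66]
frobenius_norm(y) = 1.26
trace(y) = -0.51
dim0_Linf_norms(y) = [0.19, 0.44, 0.42, 0.53, 0.42]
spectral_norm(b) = 2.44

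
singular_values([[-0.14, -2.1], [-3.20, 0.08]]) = [3.2, 2.1]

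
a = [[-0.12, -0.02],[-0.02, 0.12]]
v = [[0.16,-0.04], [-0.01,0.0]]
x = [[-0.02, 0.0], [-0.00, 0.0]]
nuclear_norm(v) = 0.17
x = a @ v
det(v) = -0.00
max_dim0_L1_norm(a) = 0.14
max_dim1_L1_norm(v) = 0.2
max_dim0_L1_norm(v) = 0.17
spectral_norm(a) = 0.12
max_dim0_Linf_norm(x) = 0.02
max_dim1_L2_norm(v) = 0.16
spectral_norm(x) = 0.02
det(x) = 0.00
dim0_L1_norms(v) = [0.17, 0.04]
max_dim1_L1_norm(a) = 0.14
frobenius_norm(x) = 0.02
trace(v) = 0.16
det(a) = -0.01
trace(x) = -0.02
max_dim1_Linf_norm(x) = 0.02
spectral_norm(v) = 0.17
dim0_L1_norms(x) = [0.02, 0.0]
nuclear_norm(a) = 0.24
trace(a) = 0.00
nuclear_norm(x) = 0.02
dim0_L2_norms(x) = [0.02, 0.0]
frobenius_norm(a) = 0.17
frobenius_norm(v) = 0.17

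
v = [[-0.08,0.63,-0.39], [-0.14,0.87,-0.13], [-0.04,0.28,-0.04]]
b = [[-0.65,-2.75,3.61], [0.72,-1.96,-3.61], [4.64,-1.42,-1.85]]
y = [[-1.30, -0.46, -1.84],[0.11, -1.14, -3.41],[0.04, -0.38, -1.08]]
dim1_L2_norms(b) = [4.58, 4.17, 5.19]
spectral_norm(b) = 6.36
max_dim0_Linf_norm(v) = 0.87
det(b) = 72.52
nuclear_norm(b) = 13.27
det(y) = 0.09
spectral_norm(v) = 1.17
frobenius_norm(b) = 8.09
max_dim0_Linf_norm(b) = 4.64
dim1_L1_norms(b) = [7.01, 6.29, 7.91]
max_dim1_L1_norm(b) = 7.91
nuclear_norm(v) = 1.41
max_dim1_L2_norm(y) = 3.6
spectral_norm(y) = 4.25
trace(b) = -4.46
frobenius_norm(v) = 1.20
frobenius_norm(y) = 4.42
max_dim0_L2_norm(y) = 4.02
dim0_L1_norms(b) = [6.01, 6.13, 9.07]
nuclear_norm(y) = 5.48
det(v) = 0.00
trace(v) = 0.75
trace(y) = -3.52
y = v @ b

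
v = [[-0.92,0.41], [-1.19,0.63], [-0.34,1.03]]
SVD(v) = [[-0.52,  -0.35], [-0.71,  -0.34], [-0.48,  0.87]] @ diag([1.8778257418722148, 0.691209435093349]) @ [[0.79,-0.61], [0.61,0.79]]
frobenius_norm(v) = 2.00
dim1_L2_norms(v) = [1.01, 1.35, 1.08]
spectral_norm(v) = 1.88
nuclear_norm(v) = 2.57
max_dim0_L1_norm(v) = 2.45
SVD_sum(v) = [[-0.77, 0.6],[-1.05, 0.81],[-0.71, 0.55]] + [[-0.15, -0.19],[-0.14, -0.18],[0.37, 0.48]]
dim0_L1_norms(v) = [2.45, 2.07]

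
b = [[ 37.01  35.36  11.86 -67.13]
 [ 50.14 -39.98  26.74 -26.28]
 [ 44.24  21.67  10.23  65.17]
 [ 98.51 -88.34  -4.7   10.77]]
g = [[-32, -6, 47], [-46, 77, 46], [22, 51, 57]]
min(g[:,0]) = -46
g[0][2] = 47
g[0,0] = -32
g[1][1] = 77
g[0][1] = -6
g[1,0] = -46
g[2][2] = 57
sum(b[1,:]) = 10.620000000000005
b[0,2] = 11.86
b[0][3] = -67.13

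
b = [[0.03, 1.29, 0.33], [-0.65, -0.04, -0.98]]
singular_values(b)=[1.42, 1.07]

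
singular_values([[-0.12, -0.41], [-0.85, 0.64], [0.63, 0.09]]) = [1.17, 0.59]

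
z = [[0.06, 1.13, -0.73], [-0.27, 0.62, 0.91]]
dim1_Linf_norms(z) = [1.13, 0.91]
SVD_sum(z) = [[0.05, 1.15, -0.69], [0.00, 0.04, -0.03]] + [[0.01, -0.02, -0.04], [-0.27, 0.58, 0.94]]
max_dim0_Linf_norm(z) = 1.13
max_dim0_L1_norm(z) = 1.75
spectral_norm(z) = 1.35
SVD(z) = [[-1.00, -0.04], [-0.04, 1.0]] @ diag([1.3469090781423265, 1.133417811408391]) @ [[-0.04, -0.86, 0.52], [-0.24, 0.51, 0.83]]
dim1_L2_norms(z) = [1.35, 1.13]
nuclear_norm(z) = 2.48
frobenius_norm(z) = 1.76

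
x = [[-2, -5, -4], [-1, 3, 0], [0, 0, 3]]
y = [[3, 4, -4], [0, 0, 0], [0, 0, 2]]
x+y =[[1, -1, -8], [-1, 3, 0], [0, 0, 5]]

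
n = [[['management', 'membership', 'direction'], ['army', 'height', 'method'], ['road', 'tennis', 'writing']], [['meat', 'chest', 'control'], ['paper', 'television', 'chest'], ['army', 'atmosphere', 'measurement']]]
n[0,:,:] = [['management', 'membership', 'direction'], ['army', 'height', 'method'], ['road', 'tennis', 'writing']]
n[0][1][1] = 'height'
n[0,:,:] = [['management', 'membership', 'direction'], ['army', 'height', 'method'], ['road', 'tennis', 'writing']]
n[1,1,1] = 'television'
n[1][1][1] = 'television'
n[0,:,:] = [['management', 'membership', 'direction'], ['army', 'height', 'method'], ['road', 'tennis', 'writing']]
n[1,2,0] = 'army'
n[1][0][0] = 'meat'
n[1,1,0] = 'paper'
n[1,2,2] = 'measurement'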